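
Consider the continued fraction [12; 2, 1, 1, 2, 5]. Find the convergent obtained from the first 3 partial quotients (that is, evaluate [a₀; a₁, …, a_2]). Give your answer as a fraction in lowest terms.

Start with 1.
2 + 1/(1/1) = 2 + 1/1 = 3/1
12 + 1/(3/1) = 12 + 1/3 = 37/3

37/3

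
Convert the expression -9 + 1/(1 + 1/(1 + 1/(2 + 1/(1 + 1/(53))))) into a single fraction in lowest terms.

Compute successive convergents:
a_0 = -9: -9/1
a_1 = 1: -8/1
a_2 = 1: -17/2
a_3 = 2: -42/5
a_4 = 1: -59/7
a_5 = 53: -3169/376

-3169/376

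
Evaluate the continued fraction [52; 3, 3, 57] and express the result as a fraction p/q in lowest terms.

Start with 57.
3 + 1/(57/1) = 3 + 1/57 = 172/57
3 + 1/(172/57) = 3 + 57/172 = 573/172
52 + 1/(573/172) = 52 + 172/573 = 29968/573

29968/573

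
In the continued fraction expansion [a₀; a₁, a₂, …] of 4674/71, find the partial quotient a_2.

4

⌊4674/71⌋ = 65, remainder 59
⌊71/59⌋ = 1, remainder 12
⌊59/12⌋ = 4, remainder 11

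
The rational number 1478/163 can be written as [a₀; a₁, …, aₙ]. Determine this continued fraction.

[9; 14, 1, 4, 2]

⌊1478/163⌋ = 9, remainder 11
⌊163/11⌋ = 14, remainder 9
⌊11/9⌋ = 1, remainder 2
⌊9/2⌋ = 4, remainder 1
⌊2/1⌋ = 2, remainder 0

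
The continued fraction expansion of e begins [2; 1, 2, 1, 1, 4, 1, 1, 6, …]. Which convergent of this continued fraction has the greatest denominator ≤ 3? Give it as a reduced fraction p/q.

8/3

List convergents until the denominator exceeds the bound:
a_0 = 2: 2/1  (≤ bound)
a_1 = 1: 3/1  (≤ bound)
a_2 = 2: 8/3  (≤ bound)
a_3 = 1: 11/4  (> 3, stop)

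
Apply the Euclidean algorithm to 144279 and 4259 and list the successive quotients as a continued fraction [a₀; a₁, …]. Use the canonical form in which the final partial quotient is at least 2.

144279 = 33·4259 + 3732, so a_0 = 33
4259 = 1·3732 + 527, so a_1 = 1
3732 = 7·527 + 43, so a_2 = 7
527 = 12·43 + 11, so a_3 = 12
43 = 3·11 + 10, so a_4 = 3
11 = 1·10 + 1, so a_5 = 1
10 = 10·1 + 0, so a_6 = 10

[33; 1, 7, 12, 3, 1, 10]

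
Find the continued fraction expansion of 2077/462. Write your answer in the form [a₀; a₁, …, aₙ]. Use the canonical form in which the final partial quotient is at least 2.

2077 ÷ 462 → quotient 4, remainder 229
462 ÷ 229 → quotient 2, remainder 4
229 ÷ 4 → quotient 57, remainder 1
4 ÷ 1 → quotient 4, remainder 0

[4; 2, 57, 4]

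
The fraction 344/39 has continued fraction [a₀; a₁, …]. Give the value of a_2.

344 ÷ 39 → quotient 8, remainder 32
39 ÷ 32 → quotient 1, remainder 7
32 ÷ 7 → quotient 4, remainder 4

4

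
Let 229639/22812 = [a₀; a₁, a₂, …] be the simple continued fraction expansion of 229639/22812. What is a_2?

Repeatedly divide and take the remainder:
229639 = 10·22812 + 1519, so a_0 = 10
22812 = 15·1519 + 27, so a_1 = 15
1519 = 56·27 + 7, so a_2 = 56

56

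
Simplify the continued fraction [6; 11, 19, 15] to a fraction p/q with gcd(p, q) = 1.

19252/3161

a_0 = 6: 6/1
a_1 = 11: 67/11
a_2 = 19: 1279/210
a_3 = 15: 19252/3161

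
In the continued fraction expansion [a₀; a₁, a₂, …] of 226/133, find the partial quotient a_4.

13

Repeatedly divide and take the remainder:
226 = 1·133 + 93, so a_0 = 1
133 = 1·93 + 40, so a_1 = 1
93 = 2·40 + 13, so a_2 = 2
40 = 3·13 + 1, so a_3 = 3
13 = 13·1 + 0, so a_4 = 13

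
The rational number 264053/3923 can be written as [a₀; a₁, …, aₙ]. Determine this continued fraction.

Apply division with remainder until the remainder is 0:
264053 = 67·3923 + 1212, so a_0 = 67
3923 = 3·1212 + 287, so a_1 = 3
1212 = 4·287 + 64, so a_2 = 4
287 = 4·64 + 31, so a_3 = 4
64 = 2·31 + 2, so a_4 = 2
31 = 15·2 + 1, so a_5 = 15
2 = 2·1 + 0, so a_6 = 2

[67; 3, 4, 4, 2, 15, 2]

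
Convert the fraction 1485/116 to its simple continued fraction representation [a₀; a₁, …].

1485 = 12·116 + 93, so a_0 = 12
116 = 1·93 + 23, so a_1 = 1
93 = 4·23 + 1, so a_2 = 4
23 = 23·1 + 0, so a_3 = 23

[12; 1, 4, 23]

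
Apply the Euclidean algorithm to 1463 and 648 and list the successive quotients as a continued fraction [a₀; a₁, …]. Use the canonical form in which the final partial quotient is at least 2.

Repeatedly divide and take the remainder:
1463 ÷ 648 → quotient 2, remainder 167
648 ÷ 167 → quotient 3, remainder 147
167 ÷ 147 → quotient 1, remainder 20
147 ÷ 20 → quotient 7, remainder 7
20 ÷ 7 → quotient 2, remainder 6
7 ÷ 6 → quotient 1, remainder 1
6 ÷ 1 → quotient 6, remainder 0

[2; 3, 1, 7, 2, 1, 6]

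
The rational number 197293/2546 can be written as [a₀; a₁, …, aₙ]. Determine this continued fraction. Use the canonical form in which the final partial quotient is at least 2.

197293 ÷ 2546 → quotient 77, remainder 1251
2546 ÷ 1251 → quotient 2, remainder 44
1251 ÷ 44 → quotient 28, remainder 19
44 ÷ 19 → quotient 2, remainder 6
19 ÷ 6 → quotient 3, remainder 1
6 ÷ 1 → quotient 6, remainder 0

[77; 2, 28, 2, 3, 6]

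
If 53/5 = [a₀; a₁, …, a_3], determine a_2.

1

Repeatedly divide and take the remainder:
53 ÷ 5 → quotient 10, remainder 3
5 ÷ 3 → quotient 1, remainder 2
3 ÷ 2 → quotient 1, remainder 1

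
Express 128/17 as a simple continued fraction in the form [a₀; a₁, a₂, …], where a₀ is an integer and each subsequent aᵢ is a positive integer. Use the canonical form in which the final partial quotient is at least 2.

128 = 7·17 + 9, so a_0 = 7
17 = 1·9 + 8, so a_1 = 1
9 = 1·8 + 1, so a_2 = 1
8 = 8·1 + 0, so a_3 = 8

[7; 1, 1, 8]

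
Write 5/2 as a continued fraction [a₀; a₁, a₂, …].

Repeatedly divide and take the remainder:
5 ÷ 2 → quotient 2, remainder 1
2 ÷ 1 → quotient 2, remainder 0

[2; 2]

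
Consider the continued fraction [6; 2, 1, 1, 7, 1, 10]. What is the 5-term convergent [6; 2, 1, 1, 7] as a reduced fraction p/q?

Use the convergent recurrence hₖ = aₖ·hₖ₋₁ + hₖ₋₂ (and likewise for the denominators kₖ):
a_0 = 6: 6/1
a_1 = 2: 13/2
a_2 = 1: 19/3
a_3 = 1: 32/5
a_4 = 7: 243/38

243/38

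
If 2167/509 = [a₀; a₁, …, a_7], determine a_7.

⌊2167/509⌋ = 4, remainder 131
⌊509/131⌋ = 3, remainder 116
⌊131/116⌋ = 1, remainder 15
⌊116/15⌋ = 7, remainder 11
⌊15/11⌋ = 1, remainder 4
⌊11/4⌋ = 2, remainder 3
⌊4/3⌋ = 1, remainder 1
⌊3/1⌋ = 3, remainder 0

3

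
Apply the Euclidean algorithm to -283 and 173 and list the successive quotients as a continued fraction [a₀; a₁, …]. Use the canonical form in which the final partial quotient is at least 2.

⌊-283/173⌋ = -2, remainder 63
⌊173/63⌋ = 2, remainder 47
⌊63/47⌋ = 1, remainder 16
⌊47/16⌋ = 2, remainder 15
⌊16/15⌋ = 1, remainder 1
⌊15/1⌋ = 15, remainder 0

[-2; 2, 1, 2, 1, 15]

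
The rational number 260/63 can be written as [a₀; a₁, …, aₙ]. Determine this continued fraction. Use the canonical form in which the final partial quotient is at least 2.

⌊260/63⌋ = 4, remainder 8
⌊63/8⌋ = 7, remainder 7
⌊8/7⌋ = 1, remainder 1
⌊7/1⌋ = 7, remainder 0

[4; 7, 1, 7]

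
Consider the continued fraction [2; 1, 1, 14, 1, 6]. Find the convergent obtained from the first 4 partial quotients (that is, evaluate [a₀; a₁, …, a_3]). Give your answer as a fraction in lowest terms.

73/29

Compute successive convergents:
a_0 = 2: 2/1
a_1 = 1: 3/1
a_2 = 1: 5/2
a_3 = 14: 73/29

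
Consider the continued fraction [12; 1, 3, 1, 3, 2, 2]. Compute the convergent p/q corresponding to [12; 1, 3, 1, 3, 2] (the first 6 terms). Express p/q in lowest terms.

550/43

Collapse the nested fraction from the inside out:
Start with 2.
3 + 1/(2/1) = 3 + 1/2 = 7/2
1 + 1/(7/2) = 1 + 2/7 = 9/7
3 + 1/(9/7) = 3 + 7/9 = 34/9
1 + 1/(34/9) = 1 + 9/34 = 43/34
12 + 1/(43/34) = 12 + 34/43 = 550/43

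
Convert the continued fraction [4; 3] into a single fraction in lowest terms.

13/3

Start with 3.
4 + 1/(3/1) = 4 + 1/3 = 13/3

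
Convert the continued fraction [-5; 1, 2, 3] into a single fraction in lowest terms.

-43/10

Collapse the nested fraction from the inside out:
Start with 3.
2 + 1/(3/1) = 2 + 1/3 = 7/3
1 + 1/(7/3) = 1 + 3/7 = 10/7
-5 + 1/(10/7) = -5 + 7/10 = -43/10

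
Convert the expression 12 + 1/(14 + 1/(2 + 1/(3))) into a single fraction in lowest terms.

1219/101

Start with 3.
2 + 1/(3/1) = 2 + 1/3 = 7/3
14 + 1/(7/3) = 14 + 3/7 = 101/7
12 + 1/(101/7) = 12 + 7/101 = 1219/101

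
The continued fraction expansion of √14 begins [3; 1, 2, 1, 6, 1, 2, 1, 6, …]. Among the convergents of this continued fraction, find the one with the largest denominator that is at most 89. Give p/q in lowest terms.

333/89

a_0 = 3: 3/1  (≤ bound)
a_1 = 1: 4/1  (≤ bound)
a_2 = 2: 11/3  (≤ bound)
a_3 = 1: 15/4  (≤ bound)
a_4 = 6: 101/27  (≤ bound)
a_5 = 1: 116/31  (≤ bound)
a_6 = 2: 333/89  (≤ bound)
a_7 = 1: 449/120  (> 89, stop)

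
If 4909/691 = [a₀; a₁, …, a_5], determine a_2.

1

4909 ÷ 691 → quotient 7, remainder 72
691 ÷ 72 → quotient 9, remainder 43
72 ÷ 43 → quotient 1, remainder 29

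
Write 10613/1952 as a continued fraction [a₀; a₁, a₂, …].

[5; 2, 3, 2, 7, 5, 3]

⌊10613/1952⌋ = 5, remainder 853
⌊1952/853⌋ = 2, remainder 246
⌊853/246⌋ = 3, remainder 115
⌊246/115⌋ = 2, remainder 16
⌊115/16⌋ = 7, remainder 3
⌊16/3⌋ = 5, remainder 1
⌊3/1⌋ = 3, remainder 0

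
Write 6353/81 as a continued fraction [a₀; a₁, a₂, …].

[78; 2, 3, 5, 2]

Run the Euclidean algorithm, recording each quotient:
6353 = 78·81 + 35, so a_0 = 78
81 = 2·35 + 11, so a_1 = 2
35 = 3·11 + 2, so a_2 = 3
11 = 5·2 + 1, so a_3 = 5
2 = 2·1 + 0, so a_4 = 2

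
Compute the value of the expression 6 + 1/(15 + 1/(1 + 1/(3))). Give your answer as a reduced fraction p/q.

a_0 = 6: 6/1
a_1 = 15: 91/15
a_2 = 1: 97/16
a_3 = 3: 382/63

382/63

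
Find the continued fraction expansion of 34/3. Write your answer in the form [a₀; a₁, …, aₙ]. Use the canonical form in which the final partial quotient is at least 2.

[11; 3]

34 = 11·3 + 1, so a_0 = 11
3 = 3·1 + 0, so a_1 = 3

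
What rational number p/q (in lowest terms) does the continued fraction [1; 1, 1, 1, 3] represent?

Use the convergent recurrence hₖ = aₖ·hₖ₋₁ + hₖ₋₂ (and likewise for the denominators kₖ):
a_0 = 1: 1/1
a_1 = 1: 2/1
a_2 = 1: 3/2
a_3 = 1: 5/3
a_4 = 3: 18/11

18/11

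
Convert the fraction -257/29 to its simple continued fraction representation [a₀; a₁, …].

[-9; 7, 4]

Repeatedly divide and take the remainder:
-257 ÷ 29 → quotient -9, remainder 4
29 ÷ 4 → quotient 7, remainder 1
4 ÷ 1 → quotient 4, remainder 0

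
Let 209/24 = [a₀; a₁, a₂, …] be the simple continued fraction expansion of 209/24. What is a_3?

209 ÷ 24 → quotient 8, remainder 17
24 ÷ 17 → quotient 1, remainder 7
17 ÷ 7 → quotient 2, remainder 3
7 ÷ 3 → quotient 2, remainder 1

2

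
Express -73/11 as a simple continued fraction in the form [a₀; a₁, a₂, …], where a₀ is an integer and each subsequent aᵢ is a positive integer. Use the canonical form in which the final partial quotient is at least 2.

Run the Euclidean algorithm, recording each quotient:
-73 ÷ 11 → quotient -7, remainder 4
11 ÷ 4 → quotient 2, remainder 3
4 ÷ 3 → quotient 1, remainder 1
3 ÷ 1 → quotient 3, remainder 0

[-7; 2, 1, 3]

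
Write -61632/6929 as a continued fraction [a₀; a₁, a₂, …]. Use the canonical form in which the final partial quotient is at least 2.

-61632 ÷ 6929 → quotient -9, remainder 729
6929 ÷ 729 → quotient 9, remainder 368
729 ÷ 368 → quotient 1, remainder 361
368 ÷ 361 → quotient 1, remainder 7
361 ÷ 7 → quotient 51, remainder 4
7 ÷ 4 → quotient 1, remainder 3
4 ÷ 3 → quotient 1, remainder 1
3 ÷ 1 → quotient 3, remainder 0

[-9; 9, 1, 1, 51, 1, 1, 3]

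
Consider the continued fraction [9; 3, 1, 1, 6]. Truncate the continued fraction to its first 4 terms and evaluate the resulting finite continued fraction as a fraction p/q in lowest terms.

65/7

Collapse the nested fraction from the inside out:
Start with 1.
1 + 1/(1/1) = 1 + 1/1 = 2/1
3 + 1/(2/1) = 3 + 1/2 = 7/2
9 + 1/(7/2) = 9 + 2/7 = 65/7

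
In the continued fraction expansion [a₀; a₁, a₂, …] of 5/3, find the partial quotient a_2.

2

5 ÷ 3 → quotient 1, remainder 2
3 ÷ 2 → quotient 1, remainder 1
2 ÷ 1 → quotient 2, remainder 0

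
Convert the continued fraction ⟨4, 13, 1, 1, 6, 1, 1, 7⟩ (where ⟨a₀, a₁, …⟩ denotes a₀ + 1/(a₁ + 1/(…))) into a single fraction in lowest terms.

Start with 7.
1 + 1/(7/1) = 1 + 1/7 = 8/7
1 + 1/(8/7) = 1 + 7/8 = 15/8
6 + 1/(15/8) = 6 + 8/15 = 98/15
1 + 1/(98/15) = 1 + 15/98 = 113/98
1 + 1/(113/98) = 1 + 98/113 = 211/113
13 + 1/(211/113) = 13 + 113/211 = 2856/211
4 + 1/(2856/211) = 4 + 211/2856 = 11635/2856

11635/2856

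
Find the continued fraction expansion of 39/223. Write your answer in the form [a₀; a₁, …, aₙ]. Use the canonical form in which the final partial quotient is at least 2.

⌊39/223⌋ = 0, remainder 39
⌊223/39⌋ = 5, remainder 28
⌊39/28⌋ = 1, remainder 11
⌊28/11⌋ = 2, remainder 6
⌊11/6⌋ = 1, remainder 5
⌊6/5⌋ = 1, remainder 1
⌊5/1⌋ = 5, remainder 0

[0; 5, 1, 2, 1, 1, 5]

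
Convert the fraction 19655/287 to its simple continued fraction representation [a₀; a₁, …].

Repeatedly divide and take the remainder:
19655 = 68·287 + 139, so a_0 = 68
287 = 2·139 + 9, so a_1 = 2
139 = 15·9 + 4, so a_2 = 15
9 = 2·4 + 1, so a_3 = 2
4 = 4·1 + 0, so a_4 = 4

[68; 2, 15, 2, 4]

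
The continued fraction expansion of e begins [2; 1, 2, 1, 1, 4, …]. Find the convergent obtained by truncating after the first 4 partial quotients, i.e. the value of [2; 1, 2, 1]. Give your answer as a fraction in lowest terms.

11/4

Use the convergent recurrence hₖ = aₖ·hₖ₋₁ + hₖ₋₂ (and likewise for the denominators kₖ):
a_0 = 2: 2/1
a_1 = 1: 3/1
a_2 = 2: 8/3
a_3 = 1: 11/4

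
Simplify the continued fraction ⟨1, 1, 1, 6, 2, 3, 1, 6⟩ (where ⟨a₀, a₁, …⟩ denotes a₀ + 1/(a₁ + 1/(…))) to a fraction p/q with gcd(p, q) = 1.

1301/847

Build up convergents one term at a time:
a_0 = 1: 1/1
a_1 = 1: 2/1
a_2 = 1: 3/2
a_3 = 6: 20/13
a_4 = 2: 43/28
a_5 = 3: 149/97
a_6 = 1: 192/125
a_7 = 6: 1301/847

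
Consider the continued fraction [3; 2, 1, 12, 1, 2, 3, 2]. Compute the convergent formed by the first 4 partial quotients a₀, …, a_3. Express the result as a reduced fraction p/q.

127/38

Use the convergent recurrence hₖ = aₖ·hₖ₋₁ + hₖ₋₂ (and likewise for the denominators kₖ):
a_0 = 3: 3/1
a_1 = 2: 7/2
a_2 = 1: 10/3
a_3 = 12: 127/38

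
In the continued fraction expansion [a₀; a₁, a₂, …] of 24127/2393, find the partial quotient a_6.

5

24127 ÷ 2393 → quotient 10, remainder 197
2393 ÷ 197 → quotient 12, remainder 29
197 ÷ 29 → quotient 6, remainder 23
29 ÷ 23 → quotient 1, remainder 6
23 ÷ 6 → quotient 3, remainder 5
6 ÷ 5 → quotient 1, remainder 1
5 ÷ 1 → quotient 5, remainder 0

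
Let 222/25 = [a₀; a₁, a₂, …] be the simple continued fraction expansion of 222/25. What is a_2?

7

⌊222/25⌋ = 8, remainder 22
⌊25/22⌋ = 1, remainder 3
⌊22/3⌋ = 7, remainder 1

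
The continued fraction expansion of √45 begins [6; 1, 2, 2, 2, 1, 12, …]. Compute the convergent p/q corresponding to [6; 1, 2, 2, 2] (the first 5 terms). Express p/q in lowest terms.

Start with 2.
2 + 1/(2/1) = 2 + 1/2 = 5/2
2 + 1/(5/2) = 2 + 2/5 = 12/5
1 + 1/(12/5) = 1 + 5/12 = 17/12
6 + 1/(17/12) = 6 + 12/17 = 114/17

114/17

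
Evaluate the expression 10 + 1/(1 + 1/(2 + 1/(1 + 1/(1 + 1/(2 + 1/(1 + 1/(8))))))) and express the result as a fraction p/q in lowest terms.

2337/218

a_0 = 10: 10/1
a_1 = 1: 11/1
a_2 = 2: 32/3
a_3 = 1: 43/4
a_4 = 1: 75/7
a_5 = 2: 193/18
a_6 = 1: 268/25
a_7 = 8: 2337/218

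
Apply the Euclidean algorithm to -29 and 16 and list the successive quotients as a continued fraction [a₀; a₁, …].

-29 = -2·16 + 3, so a_0 = -2
16 = 5·3 + 1, so a_1 = 5
3 = 3·1 + 0, so a_2 = 3

[-2; 5, 3]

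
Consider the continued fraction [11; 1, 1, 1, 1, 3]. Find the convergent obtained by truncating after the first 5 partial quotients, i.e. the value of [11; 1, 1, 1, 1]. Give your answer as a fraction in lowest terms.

58/5

a_0 = 11: 11/1
a_1 = 1: 12/1
a_2 = 1: 23/2
a_3 = 1: 35/3
a_4 = 1: 58/5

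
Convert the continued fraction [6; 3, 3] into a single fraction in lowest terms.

a_0 = 6: 6/1
a_1 = 3: 19/3
a_2 = 3: 63/10

63/10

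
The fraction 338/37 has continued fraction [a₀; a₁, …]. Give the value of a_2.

2

Repeatedly divide and take the remainder:
⌊338/37⌋ = 9, remainder 5
⌊37/5⌋ = 7, remainder 2
⌊5/2⌋ = 2, remainder 1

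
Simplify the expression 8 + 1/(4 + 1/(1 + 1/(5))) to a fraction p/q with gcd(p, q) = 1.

238/29

Start with 5.
1 + 1/(5/1) = 1 + 1/5 = 6/5
4 + 1/(6/5) = 4 + 5/6 = 29/6
8 + 1/(29/6) = 8 + 6/29 = 238/29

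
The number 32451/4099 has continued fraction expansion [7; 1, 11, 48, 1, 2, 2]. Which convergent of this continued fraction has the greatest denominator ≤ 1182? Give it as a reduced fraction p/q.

a_0 = 7: 7/1  (≤ bound)
a_1 = 1: 8/1  (≤ bound)
a_2 = 11: 95/12  (≤ bound)
a_3 = 48: 4568/577  (≤ bound)
a_4 = 1: 4663/589  (≤ bound)
a_5 = 2: 13894/1755  (> 1182, stop)

4663/589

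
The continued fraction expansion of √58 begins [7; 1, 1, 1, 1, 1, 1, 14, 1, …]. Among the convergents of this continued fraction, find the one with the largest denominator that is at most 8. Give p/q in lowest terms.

61/8

a_0 = 7: 7/1  (≤ bound)
a_1 = 1: 8/1  (≤ bound)
a_2 = 1: 15/2  (≤ bound)
a_3 = 1: 23/3  (≤ bound)
a_4 = 1: 38/5  (≤ bound)
a_5 = 1: 61/8  (≤ bound)
a_6 = 1: 99/13  (> 8, stop)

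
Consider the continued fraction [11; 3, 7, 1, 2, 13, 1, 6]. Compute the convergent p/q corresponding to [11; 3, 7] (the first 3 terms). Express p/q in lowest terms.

249/22

a_0 = 11: 11/1
a_1 = 3: 34/3
a_2 = 7: 249/22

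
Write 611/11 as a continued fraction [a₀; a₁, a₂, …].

611 = 55·11 + 6, so a_0 = 55
11 = 1·6 + 5, so a_1 = 1
6 = 1·5 + 1, so a_2 = 1
5 = 5·1 + 0, so a_3 = 5

[55; 1, 1, 5]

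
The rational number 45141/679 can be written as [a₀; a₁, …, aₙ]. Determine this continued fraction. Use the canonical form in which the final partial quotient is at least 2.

[66; 2, 13, 12, 2]

⌊45141/679⌋ = 66, remainder 327
⌊679/327⌋ = 2, remainder 25
⌊327/25⌋ = 13, remainder 2
⌊25/2⌋ = 12, remainder 1
⌊2/1⌋ = 2, remainder 0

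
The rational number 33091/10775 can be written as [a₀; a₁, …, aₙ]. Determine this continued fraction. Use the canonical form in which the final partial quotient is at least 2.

Run the Euclidean algorithm, recording each quotient:
⌊33091/10775⌋ = 3, remainder 766
⌊10775/766⌋ = 14, remainder 51
⌊766/51⌋ = 15, remainder 1
⌊51/1⌋ = 51, remainder 0

[3; 14, 15, 51]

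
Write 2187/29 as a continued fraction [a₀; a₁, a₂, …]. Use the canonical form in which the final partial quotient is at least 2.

2187 ÷ 29 → quotient 75, remainder 12
29 ÷ 12 → quotient 2, remainder 5
12 ÷ 5 → quotient 2, remainder 2
5 ÷ 2 → quotient 2, remainder 1
2 ÷ 1 → quotient 2, remainder 0

[75; 2, 2, 2, 2]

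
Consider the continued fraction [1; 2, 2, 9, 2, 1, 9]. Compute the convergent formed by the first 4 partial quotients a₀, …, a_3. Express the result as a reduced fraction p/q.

a_0 = 1: 1/1
a_1 = 2: 3/2
a_2 = 2: 7/5
a_3 = 9: 66/47

66/47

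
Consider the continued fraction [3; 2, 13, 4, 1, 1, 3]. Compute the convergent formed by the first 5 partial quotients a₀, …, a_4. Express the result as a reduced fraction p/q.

477/137

Build up convergents one term at a time:
a_0 = 3: 3/1
a_1 = 2: 7/2
a_2 = 13: 94/27
a_3 = 4: 383/110
a_4 = 1: 477/137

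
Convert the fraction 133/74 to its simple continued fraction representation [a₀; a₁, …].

133 ÷ 74 → quotient 1, remainder 59
74 ÷ 59 → quotient 1, remainder 15
59 ÷ 15 → quotient 3, remainder 14
15 ÷ 14 → quotient 1, remainder 1
14 ÷ 1 → quotient 14, remainder 0

[1; 1, 3, 1, 14]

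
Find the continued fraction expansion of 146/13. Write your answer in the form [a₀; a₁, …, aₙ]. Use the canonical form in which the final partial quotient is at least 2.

⌊146/13⌋ = 11, remainder 3
⌊13/3⌋ = 4, remainder 1
⌊3/1⌋ = 3, remainder 0

[11; 4, 3]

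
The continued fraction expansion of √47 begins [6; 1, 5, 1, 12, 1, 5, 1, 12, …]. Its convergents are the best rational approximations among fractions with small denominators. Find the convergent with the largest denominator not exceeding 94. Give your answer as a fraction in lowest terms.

a_0 = 6: 6/1  (≤ bound)
a_1 = 1: 7/1  (≤ bound)
a_2 = 5: 41/6  (≤ bound)
a_3 = 1: 48/7  (≤ bound)
a_4 = 12: 617/90  (≤ bound)
a_5 = 1: 665/97  (> 94, stop)

617/90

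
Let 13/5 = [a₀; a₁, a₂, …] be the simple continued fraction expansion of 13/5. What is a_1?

⌊13/5⌋ = 2, remainder 3
⌊5/3⌋ = 1, remainder 2

1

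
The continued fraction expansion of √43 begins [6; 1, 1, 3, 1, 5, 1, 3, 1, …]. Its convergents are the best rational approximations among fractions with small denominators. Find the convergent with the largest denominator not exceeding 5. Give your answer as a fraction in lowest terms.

a_0 = 6: 6/1  (≤ bound)
a_1 = 1: 7/1  (≤ bound)
a_2 = 1: 13/2  (≤ bound)
a_3 = 3: 46/7  (> 5, stop)

13/2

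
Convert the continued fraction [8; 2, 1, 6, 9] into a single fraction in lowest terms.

Start with 9.
6 + 1/(9/1) = 6 + 1/9 = 55/9
1 + 1/(55/9) = 1 + 9/55 = 64/55
2 + 1/(64/55) = 2 + 55/64 = 183/64
8 + 1/(183/64) = 8 + 64/183 = 1528/183

1528/183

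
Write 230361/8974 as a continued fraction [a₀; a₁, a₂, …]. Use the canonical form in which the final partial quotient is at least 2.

Run the Euclidean algorithm, recording each quotient:
230361 = 25·8974 + 6011, so a_0 = 25
8974 = 1·6011 + 2963, so a_1 = 1
6011 = 2·2963 + 85, so a_2 = 2
2963 = 34·85 + 73, so a_3 = 34
85 = 1·73 + 12, so a_4 = 1
73 = 6·12 + 1, so a_5 = 6
12 = 12·1 + 0, so a_6 = 12

[25; 1, 2, 34, 1, 6, 12]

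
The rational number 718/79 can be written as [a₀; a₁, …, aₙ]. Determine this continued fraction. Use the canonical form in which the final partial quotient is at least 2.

[9; 11, 3, 2]

718 = 9·79 + 7, so a_0 = 9
79 = 11·7 + 2, so a_1 = 11
7 = 3·2 + 1, so a_2 = 3
2 = 2·1 + 0, so a_3 = 2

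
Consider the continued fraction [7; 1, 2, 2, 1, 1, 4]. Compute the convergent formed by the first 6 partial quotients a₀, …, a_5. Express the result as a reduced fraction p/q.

131/17

Compute successive convergents:
a_0 = 7: 7/1
a_1 = 1: 8/1
a_2 = 2: 23/3
a_3 = 2: 54/7
a_4 = 1: 77/10
a_5 = 1: 131/17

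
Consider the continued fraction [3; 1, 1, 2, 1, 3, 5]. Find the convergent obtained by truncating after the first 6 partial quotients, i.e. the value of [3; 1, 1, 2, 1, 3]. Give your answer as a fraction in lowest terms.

93/26

Start with 3.
1 + 1/(3/1) = 1 + 1/3 = 4/3
2 + 1/(4/3) = 2 + 3/4 = 11/4
1 + 1/(11/4) = 1 + 4/11 = 15/11
1 + 1/(15/11) = 1 + 11/15 = 26/15
3 + 1/(26/15) = 3 + 15/26 = 93/26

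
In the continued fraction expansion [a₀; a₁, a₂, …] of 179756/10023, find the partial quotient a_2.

Run the Euclidean algorithm, recording each quotient:
⌊179756/10023⌋ = 17, remainder 9365
⌊10023/9365⌋ = 1, remainder 658
⌊9365/658⌋ = 14, remainder 153

14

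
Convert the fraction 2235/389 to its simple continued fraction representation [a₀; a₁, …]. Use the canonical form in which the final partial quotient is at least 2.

[5; 1, 2, 1, 13, 7]

Run the Euclidean algorithm, recording each quotient:
2235 ÷ 389 → quotient 5, remainder 290
389 ÷ 290 → quotient 1, remainder 99
290 ÷ 99 → quotient 2, remainder 92
99 ÷ 92 → quotient 1, remainder 7
92 ÷ 7 → quotient 13, remainder 1
7 ÷ 1 → quotient 7, remainder 0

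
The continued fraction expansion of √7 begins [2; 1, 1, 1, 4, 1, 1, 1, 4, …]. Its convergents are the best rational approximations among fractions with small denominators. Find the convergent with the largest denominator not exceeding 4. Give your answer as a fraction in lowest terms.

a_0 = 2: 2/1  (≤ bound)
a_1 = 1: 3/1  (≤ bound)
a_2 = 1: 5/2  (≤ bound)
a_3 = 1: 8/3  (≤ bound)
a_4 = 4: 37/14  (> 4, stop)

8/3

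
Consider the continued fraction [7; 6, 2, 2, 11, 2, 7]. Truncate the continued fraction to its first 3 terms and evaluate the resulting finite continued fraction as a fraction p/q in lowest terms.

a_0 = 7: 7/1
a_1 = 6: 43/6
a_2 = 2: 93/13

93/13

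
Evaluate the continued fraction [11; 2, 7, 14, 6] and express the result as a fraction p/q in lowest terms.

Start with 6.
14 + 1/(6/1) = 14 + 1/6 = 85/6
7 + 1/(85/6) = 7 + 6/85 = 601/85
2 + 1/(601/85) = 2 + 85/601 = 1287/601
11 + 1/(1287/601) = 11 + 601/1287 = 14758/1287

14758/1287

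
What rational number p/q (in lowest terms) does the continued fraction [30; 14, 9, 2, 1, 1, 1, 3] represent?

115382/3837

Start with 3.
1 + 1/(3/1) = 1 + 1/3 = 4/3
1 + 1/(4/3) = 1 + 3/4 = 7/4
1 + 1/(7/4) = 1 + 4/7 = 11/7
2 + 1/(11/7) = 2 + 7/11 = 29/11
9 + 1/(29/11) = 9 + 11/29 = 272/29
14 + 1/(272/29) = 14 + 29/272 = 3837/272
30 + 1/(3837/272) = 30 + 272/3837 = 115382/3837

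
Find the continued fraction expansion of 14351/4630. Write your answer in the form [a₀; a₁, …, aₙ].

[3; 10, 23, 20]

14351 ÷ 4630 → quotient 3, remainder 461
4630 ÷ 461 → quotient 10, remainder 20
461 ÷ 20 → quotient 23, remainder 1
20 ÷ 1 → quotient 20, remainder 0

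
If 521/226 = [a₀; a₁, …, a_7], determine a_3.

Apply division with remainder until the remainder is 0:
⌊521/226⌋ = 2, remainder 69
⌊226/69⌋ = 3, remainder 19
⌊69/19⌋ = 3, remainder 12
⌊19/12⌋ = 1, remainder 7

1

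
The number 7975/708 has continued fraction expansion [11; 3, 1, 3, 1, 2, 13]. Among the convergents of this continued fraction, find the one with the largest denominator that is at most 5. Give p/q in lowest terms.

45/4

a_0 = 11: 11/1  (≤ bound)
a_1 = 3: 34/3  (≤ bound)
a_2 = 1: 45/4  (≤ bound)
a_3 = 3: 169/15  (> 5, stop)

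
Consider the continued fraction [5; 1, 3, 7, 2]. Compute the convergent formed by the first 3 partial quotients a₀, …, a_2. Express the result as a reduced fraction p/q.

Start with 3.
1 + 1/(3/1) = 1 + 1/3 = 4/3
5 + 1/(4/3) = 5 + 3/4 = 23/4

23/4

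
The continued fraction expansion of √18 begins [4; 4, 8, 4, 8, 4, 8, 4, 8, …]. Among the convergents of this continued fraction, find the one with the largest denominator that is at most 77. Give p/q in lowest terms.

140/33

List convergents until the denominator exceeds the bound:
a_0 = 4: 4/1  (≤ bound)
a_1 = 4: 17/4  (≤ bound)
a_2 = 8: 140/33  (≤ bound)
a_3 = 4: 577/136  (> 77, stop)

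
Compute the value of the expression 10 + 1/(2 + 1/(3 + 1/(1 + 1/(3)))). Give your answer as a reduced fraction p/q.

Start with 3.
1 + 1/(3/1) = 1 + 1/3 = 4/3
3 + 1/(4/3) = 3 + 3/4 = 15/4
2 + 1/(15/4) = 2 + 4/15 = 34/15
10 + 1/(34/15) = 10 + 15/34 = 355/34

355/34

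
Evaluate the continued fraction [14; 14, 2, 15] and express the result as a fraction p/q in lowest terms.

Collapse the nested fraction from the inside out:
Start with 15.
2 + 1/(15/1) = 2 + 1/15 = 31/15
14 + 1/(31/15) = 14 + 15/31 = 449/31
14 + 1/(449/31) = 14 + 31/449 = 6317/449

6317/449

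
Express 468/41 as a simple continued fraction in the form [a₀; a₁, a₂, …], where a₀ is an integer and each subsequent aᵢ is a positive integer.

[11; 2, 2, 2, 3]

468 ÷ 41 → quotient 11, remainder 17
41 ÷ 17 → quotient 2, remainder 7
17 ÷ 7 → quotient 2, remainder 3
7 ÷ 3 → quotient 2, remainder 1
3 ÷ 1 → quotient 3, remainder 0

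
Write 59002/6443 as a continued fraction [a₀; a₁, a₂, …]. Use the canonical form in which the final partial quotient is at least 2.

⌊59002/6443⌋ = 9, remainder 1015
⌊6443/1015⌋ = 6, remainder 353
⌊1015/353⌋ = 2, remainder 309
⌊353/309⌋ = 1, remainder 44
⌊309/44⌋ = 7, remainder 1
⌊44/1⌋ = 44, remainder 0

[9; 6, 2, 1, 7, 44]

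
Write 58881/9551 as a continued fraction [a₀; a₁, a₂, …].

Run the Euclidean algorithm, recording each quotient:
58881 ÷ 9551 → quotient 6, remainder 1575
9551 ÷ 1575 → quotient 6, remainder 101
1575 ÷ 101 → quotient 15, remainder 60
101 ÷ 60 → quotient 1, remainder 41
60 ÷ 41 → quotient 1, remainder 19
41 ÷ 19 → quotient 2, remainder 3
19 ÷ 3 → quotient 6, remainder 1
3 ÷ 1 → quotient 3, remainder 0

[6; 6, 15, 1, 1, 2, 6, 3]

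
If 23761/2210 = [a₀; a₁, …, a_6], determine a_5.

1

23761 = 10·2210 + 1661, so a_0 = 10
2210 = 1·1661 + 549, so a_1 = 1
1661 = 3·549 + 14, so a_2 = 3
549 = 39·14 + 3, so a_3 = 39
14 = 4·3 + 2, so a_4 = 4
3 = 1·2 + 1, so a_5 = 1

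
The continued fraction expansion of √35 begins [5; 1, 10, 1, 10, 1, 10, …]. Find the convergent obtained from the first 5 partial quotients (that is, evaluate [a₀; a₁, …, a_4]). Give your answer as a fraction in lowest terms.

Collapse the nested fraction from the inside out:
Start with 10.
1 + 1/(10/1) = 1 + 1/10 = 11/10
10 + 1/(11/10) = 10 + 10/11 = 120/11
1 + 1/(120/11) = 1 + 11/120 = 131/120
5 + 1/(131/120) = 5 + 120/131 = 775/131

775/131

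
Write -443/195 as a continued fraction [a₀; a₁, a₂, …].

Repeatedly divide and take the remainder:
-443 ÷ 195 → quotient -3, remainder 142
195 ÷ 142 → quotient 1, remainder 53
142 ÷ 53 → quotient 2, remainder 36
53 ÷ 36 → quotient 1, remainder 17
36 ÷ 17 → quotient 2, remainder 2
17 ÷ 2 → quotient 8, remainder 1
2 ÷ 1 → quotient 2, remainder 0

[-3; 1, 2, 1, 2, 8, 2]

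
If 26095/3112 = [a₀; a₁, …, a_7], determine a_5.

⌊26095/3112⌋ = 8, remainder 1199
⌊3112/1199⌋ = 2, remainder 714
⌊1199/714⌋ = 1, remainder 485
⌊714/485⌋ = 1, remainder 229
⌊485/229⌋ = 2, remainder 27
⌊229/27⌋ = 8, remainder 13

8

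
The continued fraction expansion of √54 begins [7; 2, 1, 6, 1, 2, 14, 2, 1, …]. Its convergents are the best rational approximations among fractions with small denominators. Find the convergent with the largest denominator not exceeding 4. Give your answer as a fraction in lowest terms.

22/3

a_0 = 7: 7/1  (≤ bound)
a_1 = 2: 15/2  (≤ bound)
a_2 = 1: 22/3  (≤ bound)
a_3 = 6: 147/20  (> 4, stop)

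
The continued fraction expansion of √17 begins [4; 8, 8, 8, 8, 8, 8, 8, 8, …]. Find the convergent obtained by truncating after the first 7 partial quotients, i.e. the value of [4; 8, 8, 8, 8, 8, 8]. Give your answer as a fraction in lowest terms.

1166876/283009

Start with 8.
8 + 1/(8/1) = 8 + 1/8 = 65/8
8 + 1/(65/8) = 8 + 8/65 = 528/65
8 + 1/(528/65) = 8 + 65/528 = 4289/528
8 + 1/(4289/528) = 8 + 528/4289 = 34840/4289
8 + 1/(34840/4289) = 8 + 4289/34840 = 283009/34840
4 + 1/(283009/34840) = 4 + 34840/283009 = 1166876/283009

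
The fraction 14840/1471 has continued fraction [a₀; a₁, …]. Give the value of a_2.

14840 = 10·1471 + 130, so a_0 = 10
1471 = 11·130 + 41, so a_1 = 11
130 = 3·41 + 7, so a_2 = 3

3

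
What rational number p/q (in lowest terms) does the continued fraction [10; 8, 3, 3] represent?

840/83

Collapse the nested fraction from the inside out:
Start with 3.
3 + 1/(3/1) = 3 + 1/3 = 10/3
8 + 1/(10/3) = 8 + 3/10 = 83/10
10 + 1/(83/10) = 10 + 10/83 = 840/83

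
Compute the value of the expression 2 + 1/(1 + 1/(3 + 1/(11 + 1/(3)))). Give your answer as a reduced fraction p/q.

Starting at the tail and folding back:
Start with 3.
11 + 1/(3/1) = 11 + 1/3 = 34/3
3 + 1/(34/3) = 3 + 3/34 = 105/34
1 + 1/(105/34) = 1 + 34/105 = 139/105
2 + 1/(139/105) = 2 + 105/139 = 383/139

383/139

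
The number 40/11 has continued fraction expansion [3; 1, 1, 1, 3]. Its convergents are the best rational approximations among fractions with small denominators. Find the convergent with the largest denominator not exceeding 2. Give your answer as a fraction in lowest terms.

7/2

a_0 = 3: 3/1  (≤ bound)
a_1 = 1: 4/1  (≤ bound)
a_2 = 1: 7/2  (≤ bound)
a_3 = 1: 11/3  (> 2, stop)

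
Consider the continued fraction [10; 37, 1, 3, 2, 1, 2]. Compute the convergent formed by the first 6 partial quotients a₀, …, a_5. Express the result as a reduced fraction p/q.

Start with 1.
2 + 1/(1/1) = 2 + 1/1 = 3/1
3 + 1/(3/1) = 3 + 1/3 = 10/3
1 + 1/(10/3) = 1 + 3/10 = 13/10
37 + 1/(13/10) = 37 + 10/13 = 491/13
10 + 1/(491/13) = 10 + 13/491 = 4923/491

4923/491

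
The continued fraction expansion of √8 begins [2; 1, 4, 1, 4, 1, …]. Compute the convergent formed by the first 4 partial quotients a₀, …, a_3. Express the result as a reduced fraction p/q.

17/6

a_0 = 2: 2/1
a_1 = 1: 3/1
a_2 = 4: 14/5
a_3 = 1: 17/6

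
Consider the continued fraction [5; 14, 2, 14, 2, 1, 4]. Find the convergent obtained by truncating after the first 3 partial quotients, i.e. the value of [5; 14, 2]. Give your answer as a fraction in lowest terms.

147/29

a_0 = 5: 5/1
a_1 = 14: 71/14
a_2 = 2: 147/29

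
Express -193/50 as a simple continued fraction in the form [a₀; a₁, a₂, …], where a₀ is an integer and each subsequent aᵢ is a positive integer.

⌊-193/50⌋ = -4, remainder 7
⌊50/7⌋ = 7, remainder 1
⌊7/1⌋ = 7, remainder 0

[-4; 7, 7]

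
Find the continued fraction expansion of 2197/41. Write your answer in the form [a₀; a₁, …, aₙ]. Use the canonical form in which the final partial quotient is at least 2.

2197 ÷ 41 → quotient 53, remainder 24
41 ÷ 24 → quotient 1, remainder 17
24 ÷ 17 → quotient 1, remainder 7
17 ÷ 7 → quotient 2, remainder 3
7 ÷ 3 → quotient 2, remainder 1
3 ÷ 1 → quotient 3, remainder 0

[53; 1, 1, 2, 2, 3]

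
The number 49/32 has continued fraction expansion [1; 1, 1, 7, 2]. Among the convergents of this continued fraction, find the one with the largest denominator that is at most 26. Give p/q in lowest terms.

23/15

a_0 = 1: 1/1  (≤ bound)
a_1 = 1: 2/1  (≤ bound)
a_2 = 1: 3/2  (≤ bound)
a_3 = 7: 23/15  (≤ bound)
a_4 = 2: 49/32  (> 26, stop)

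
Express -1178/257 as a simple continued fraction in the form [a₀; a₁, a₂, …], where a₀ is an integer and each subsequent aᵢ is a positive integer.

[-5; 2, 2, 2, 21]

Repeatedly divide and take the remainder:
-1178 = -5·257 + 107, so a_0 = -5
257 = 2·107 + 43, so a_1 = 2
107 = 2·43 + 21, so a_2 = 2
43 = 2·21 + 1, so a_3 = 2
21 = 21·1 + 0, so a_4 = 21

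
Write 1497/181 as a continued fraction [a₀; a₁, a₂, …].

Repeatedly divide and take the remainder:
⌊1497/181⌋ = 8, remainder 49
⌊181/49⌋ = 3, remainder 34
⌊49/34⌋ = 1, remainder 15
⌊34/15⌋ = 2, remainder 4
⌊15/4⌋ = 3, remainder 3
⌊4/3⌋ = 1, remainder 1
⌊3/1⌋ = 3, remainder 0

[8; 3, 1, 2, 3, 1, 3]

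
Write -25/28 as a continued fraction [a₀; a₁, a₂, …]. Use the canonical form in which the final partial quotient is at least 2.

[-1; 9, 3]

⌊-25/28⌋ = -1, remainder 3
⌊28/3⌋ = 9, remainder 1
⌊3/1⌋ = 3, remainder 0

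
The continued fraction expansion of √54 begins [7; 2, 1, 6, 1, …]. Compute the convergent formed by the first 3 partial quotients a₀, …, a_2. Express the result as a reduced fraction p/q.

22/3

Start with 1.
2 + 1/(1/1) = 2 + 1/1 = 3/1
7 + 1/(3/1) = 7 + 1/3 = 22/3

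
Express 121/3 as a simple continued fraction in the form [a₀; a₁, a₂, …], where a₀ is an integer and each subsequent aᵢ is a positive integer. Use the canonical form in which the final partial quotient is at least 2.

[40; 3]

⌊121/3⌋ = 40, remainder 1
⌊3/1⌋ = 3, remainder 0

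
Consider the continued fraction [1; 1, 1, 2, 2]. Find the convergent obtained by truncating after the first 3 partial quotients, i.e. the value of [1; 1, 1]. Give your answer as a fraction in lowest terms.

3/2

Use the convergent recurrence hₖ = aₖ·hₖ₋₁ + hₖ₋₂ (and likewise for the denominators kₖ):
a_0 = 1: 1/1
a_1 = 1: 2/1
a_2 = 1: 3/2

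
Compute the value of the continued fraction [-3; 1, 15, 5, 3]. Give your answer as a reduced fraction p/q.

-534/259

Start with 3.
5 + 1/(3/1) = 5 + 1/3 = 16/3
15 + 1/(16/3) = 15 + 3/16 = 243/16
1 + 1/(243/16) = 1 + 16/243 = 259/243
-3 + 1/(259/243) = -3 + 243/259 = -534/259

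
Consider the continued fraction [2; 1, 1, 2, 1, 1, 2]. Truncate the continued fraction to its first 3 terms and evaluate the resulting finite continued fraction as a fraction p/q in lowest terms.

a_0 = 2: 2/1
a_1 = 1: 3/1
a_2 = 1: 5/2

5/2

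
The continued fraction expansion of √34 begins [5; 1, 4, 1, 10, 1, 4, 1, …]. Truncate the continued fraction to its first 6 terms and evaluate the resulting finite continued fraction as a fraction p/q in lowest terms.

Start with 1.
10 + 1/(1/1) = 10 + 1/1 = 11/1
1 + 1/(11/1) = 1 + 1/11 = 12/11
4 + 1/(12/11) = 4 + 11/12 = 59/12
1 + 1/(59/12) = 1 + 12/59 = 71/59
5 + 1/(71/59) = 5 + 59/71 = 414/71

414/71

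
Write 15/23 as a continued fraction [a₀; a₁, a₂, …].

[0; 1, 1, 1, 7]

15 ÷ 23 → quotient 0, remainder 15
23 ÷ 15 → quotient 1, remainder 8
15 ÷ 8 → quotient 1, remainder 7
8 ÷ 7 → quotient 1, remainder 1
7 ÷ 1 → quotient 7, remainder 0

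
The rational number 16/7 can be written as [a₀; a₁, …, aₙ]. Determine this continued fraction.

[2; 3, 2]

Apply division with remainder until the remainder is 0:
16 ÷ 7 → quotient 2, remainder 2
7 ÷ 2 → quotient 3, remainder 1
2 ÷ 1 → quotient 2, remainder 0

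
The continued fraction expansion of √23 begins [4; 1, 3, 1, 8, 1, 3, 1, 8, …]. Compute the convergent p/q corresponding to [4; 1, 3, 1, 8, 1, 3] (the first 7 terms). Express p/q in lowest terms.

Start with 3.
1 + 1/(3/1) = 1 + 1/3 = 4/3
8 + 1/(4/3) = 8 + 3/4 = 35/4
1 + 1/(35/4) = 1 + 4/35 = 39/35
3 + 1/(39/35) = 3 + 35/39 = 152/39
1 + 1/(152/39) = 1 + 39/152 = 191/152
4 + 1/(191/152) = 4 + 152/191 = 916/191

916/191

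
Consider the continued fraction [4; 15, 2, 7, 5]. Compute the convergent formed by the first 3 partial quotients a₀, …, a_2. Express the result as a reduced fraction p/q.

Start with 2.
15 + 1/(2/1) = 15 + 1/2 = 31/2
4 + 1/(31/2) = 4 + 2/31 = 126/31

126/31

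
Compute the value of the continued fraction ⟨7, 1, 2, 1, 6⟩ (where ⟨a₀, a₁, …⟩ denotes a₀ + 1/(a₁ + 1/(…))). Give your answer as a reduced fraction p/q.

209/27

a_0 = 7: 7/1
a_1 = 1: 8/1
a_2 = 2: 23/3
a_3 = 1: 31/4
a_4 = 6: 209/27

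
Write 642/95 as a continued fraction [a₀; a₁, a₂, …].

642 = 6·95 + 72, so a_0 = 6
95 = 1·72 + 23, so a_1 = 1
72 = 3·23 + 3, so a_2 = 3
23 = 7·3 + 2, so a_3 = 7
3 = 1·2 + 1, so a_4 = 1
2 = 2·1 + 0, so a_5 = 2

[6; 1, 3, 7, 1, 2]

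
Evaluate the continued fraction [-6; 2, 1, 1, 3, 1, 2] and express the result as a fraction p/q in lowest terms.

Compute successive convergents:
a_0 = -6: -6/1
a_1 = 2: -11/2
a_2 = 1: -17/3
a_3 = 1: -28/5
a_4 = 3: -101/18
a_5 = 1: -129/23
a_6 = 2: -359/64

-359/64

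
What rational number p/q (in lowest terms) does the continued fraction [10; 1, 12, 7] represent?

Starting at the tail and folding back:
Start with 7.
12 + 1/(7/1) = 12 + 1/7 = 85/7
1 + 1/(85/7) = 1 + 7/85 = 92/85
10 + 1/(92/85) = 10 + 85/92 = 1005/92

1005/92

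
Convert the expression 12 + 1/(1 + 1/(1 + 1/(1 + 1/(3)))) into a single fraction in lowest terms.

Start with 3.
1 + 1/(3/1) = 1 + 1/3 = 4/3
1 + 1/(4/3) = 1 + 3/4 = 7/4
1 + 1/(7/4) = 1 + 4/7 = 11/7
12 + 1/(11/7) = 12 + 7/11 = 139/11

139/11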